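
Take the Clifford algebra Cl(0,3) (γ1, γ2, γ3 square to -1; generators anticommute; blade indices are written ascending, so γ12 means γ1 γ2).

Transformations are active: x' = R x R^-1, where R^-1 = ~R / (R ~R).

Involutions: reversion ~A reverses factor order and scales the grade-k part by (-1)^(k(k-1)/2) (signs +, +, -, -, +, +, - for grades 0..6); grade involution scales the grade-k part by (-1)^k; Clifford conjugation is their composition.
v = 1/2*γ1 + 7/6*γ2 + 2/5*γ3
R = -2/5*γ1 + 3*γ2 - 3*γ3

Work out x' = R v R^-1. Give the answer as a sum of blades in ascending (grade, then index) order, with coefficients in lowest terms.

~R = -2/5*γ1 + 3*γ2 - 3*γ3, and R ~R = -454/25, so R^-1 = ~R / (-454/25).
R v = -21/10 - 59/30*γ12 + 67/50*γ13 + 47/10*γ23
Answer: -269/454*γ1 - 322/681*γ2 - 2483/2270*γ3


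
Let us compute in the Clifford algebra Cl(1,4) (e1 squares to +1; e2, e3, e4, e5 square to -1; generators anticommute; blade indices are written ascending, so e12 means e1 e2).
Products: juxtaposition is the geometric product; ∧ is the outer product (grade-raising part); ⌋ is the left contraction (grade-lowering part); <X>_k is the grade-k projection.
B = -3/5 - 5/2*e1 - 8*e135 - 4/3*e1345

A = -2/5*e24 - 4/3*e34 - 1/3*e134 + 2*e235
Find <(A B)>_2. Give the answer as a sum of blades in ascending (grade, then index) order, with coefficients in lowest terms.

step 1: -4/9*e5 - 16*e12 - 16/9*e15 + 6/25*e24 + 49/30*e34 + 8/3*e45 + 11/3*e124 + 53/15*e134 + 32/3*e145 - 6/5*e235 + 83/15*e1235 - 16/5*e12345
step 2: -16*e12 - 16/9*e15 + 6/25*e24 + 49/30*e34 + 8/3*e45
Answer: -16*e12 - 16/9*e15 + 6/25*e24 + 49/30*e34 + 8/3*e45


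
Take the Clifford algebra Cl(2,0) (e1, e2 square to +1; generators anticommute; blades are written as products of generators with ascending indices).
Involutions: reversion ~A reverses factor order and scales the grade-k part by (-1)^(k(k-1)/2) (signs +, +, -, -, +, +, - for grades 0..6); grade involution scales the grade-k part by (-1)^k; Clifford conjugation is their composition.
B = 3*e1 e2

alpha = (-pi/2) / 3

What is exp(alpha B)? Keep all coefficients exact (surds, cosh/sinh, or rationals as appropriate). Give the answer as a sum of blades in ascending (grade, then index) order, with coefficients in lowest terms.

B^2 = (3)^2*(e1 e2)^2 = 9*(-1) = -9 (a basis 2-blade squares to minus the product of its generators' squares).
B^2 = -9 — since the square is negative, the closed form is circular: l = 3, alpha*l = -pi/2, so exp(alpha B) = cos(-pi/2) + (sin(-pi/2)/3)*B = 0 + (-1/3)*B.
Answer: -e1 e2


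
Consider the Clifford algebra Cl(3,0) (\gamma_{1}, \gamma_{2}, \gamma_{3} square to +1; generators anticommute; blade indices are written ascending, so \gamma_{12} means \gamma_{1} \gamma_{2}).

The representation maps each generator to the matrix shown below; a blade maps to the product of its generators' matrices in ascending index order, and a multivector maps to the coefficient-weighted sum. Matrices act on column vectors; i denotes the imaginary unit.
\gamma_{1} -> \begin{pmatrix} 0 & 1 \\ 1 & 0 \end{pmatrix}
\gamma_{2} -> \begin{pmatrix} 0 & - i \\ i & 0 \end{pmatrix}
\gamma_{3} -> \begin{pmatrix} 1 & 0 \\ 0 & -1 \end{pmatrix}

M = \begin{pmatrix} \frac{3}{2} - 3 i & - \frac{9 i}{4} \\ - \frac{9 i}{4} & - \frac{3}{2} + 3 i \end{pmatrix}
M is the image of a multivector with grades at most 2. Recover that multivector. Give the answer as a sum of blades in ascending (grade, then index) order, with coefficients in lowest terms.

Method: 1, rho(\gamma_{1}), rho(\gamma_{2}), rho(\gamma_{3}) form a trace-orthogonal basis of the 2x2 complex matrices (tr(X Y) = 2 if X = Y, else 0), so M = m0*1 + m1*rho(\gamma_{1}) + m2*rho(\gamma_{2}) + m3*rho(\gamma_{3}) with m0 = tr(M)/2 = 0, m1 = tr(M rho(\gamma_{1}))/2 = - \frac{9 i}{4}, m2 = tr(M rho(\gamma_{2}))/2 = 0, m3 = tr(M rho(\gamma_{3}))/2 = \frac{3}{2} - 3 i.
Multiplying table entries, the bivector images are rho(\gamma_{12}) = i*rho(\gamma_{3}), rho(\gamma_{13}) = -i*rho(\gamma_{2}), rho(\gamma_{23}) = i*rho(\gamma_{1}); with real blade coefficients the real parts of m0..m3 are the coefficients of 1, \gamma_{1}, \gamma_{2}, \gamma_{3} and the imaginary parts give the bivectors (\gamma_{23}: Im m1, \gamma_{13}: -Im m2, \gamma_{12}: Im m3).
Answer: \frac{3}{2} \gamma_{3} - 3 \gamma_{12} - \frac{9}{4} \gamma_{23}


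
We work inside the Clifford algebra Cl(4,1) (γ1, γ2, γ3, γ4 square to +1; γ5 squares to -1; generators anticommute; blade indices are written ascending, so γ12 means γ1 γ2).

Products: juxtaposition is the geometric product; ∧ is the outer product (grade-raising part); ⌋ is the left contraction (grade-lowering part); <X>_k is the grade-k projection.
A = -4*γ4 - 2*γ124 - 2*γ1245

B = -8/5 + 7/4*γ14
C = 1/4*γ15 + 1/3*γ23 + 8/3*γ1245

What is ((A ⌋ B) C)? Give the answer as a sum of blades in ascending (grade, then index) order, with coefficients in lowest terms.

step 1: 7*γ1
step 2: 7/4*γ5 + 7/3*γ123 + 56/3*γ245
Answer: 7/4*γ5 + 7/3*γ123 + 56/3*γ245


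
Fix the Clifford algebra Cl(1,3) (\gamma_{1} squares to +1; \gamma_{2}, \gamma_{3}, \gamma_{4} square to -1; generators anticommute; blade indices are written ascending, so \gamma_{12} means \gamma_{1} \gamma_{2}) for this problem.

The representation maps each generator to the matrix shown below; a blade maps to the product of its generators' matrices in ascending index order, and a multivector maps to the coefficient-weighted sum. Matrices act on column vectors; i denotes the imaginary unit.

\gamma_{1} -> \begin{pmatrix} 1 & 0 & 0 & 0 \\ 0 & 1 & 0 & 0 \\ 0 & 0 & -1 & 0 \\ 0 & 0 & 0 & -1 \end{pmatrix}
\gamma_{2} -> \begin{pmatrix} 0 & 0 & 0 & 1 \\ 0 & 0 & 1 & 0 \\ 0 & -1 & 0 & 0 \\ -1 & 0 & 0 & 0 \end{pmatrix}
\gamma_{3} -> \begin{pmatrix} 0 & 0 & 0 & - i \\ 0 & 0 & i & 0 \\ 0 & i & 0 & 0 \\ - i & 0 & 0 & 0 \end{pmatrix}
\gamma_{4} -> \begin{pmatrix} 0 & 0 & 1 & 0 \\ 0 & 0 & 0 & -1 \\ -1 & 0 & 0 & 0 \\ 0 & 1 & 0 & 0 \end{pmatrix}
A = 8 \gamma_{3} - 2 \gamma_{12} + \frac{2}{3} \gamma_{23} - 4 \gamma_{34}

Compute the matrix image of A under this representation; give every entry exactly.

Bivector images (products of the table entries): rho(\gamma_{12}) = rho(\gamma_{1})rho(\gamma_{2}) = \begin{pmatrix} 0 & 0 & 0 & 1 \\ 0 & 0 & 1 & 0 \\ 0 & 1 & 0 & 0 \\ 1 & 0 & 0 & 0 \end{pmatrix}; rho(\gamma_{23}) = rho(\gamma_{2})rho(\gamma_{3}) = \begin{pmatrix} - i & 0 & 0 & 0 \\ 0 & i & 0 & 0 \\ 0 & 0 & - i & 0 \\ 0 & 0 & 0 & i \end{pmatrix}; rho(\gamma_{34}) = rho(\gamma_{3})rho(\gamma_{4}) = \begin{pmatrix} 0 & - i & 0 & 0 \\ - i & 0 & 0 & 0 \\ 0 & 0 & 0 & - i \\ 0 & 0 & - i & 0 \end{pmatrix}.
M = (8)*rho(\gamma_{3}) + (-2)*rho(\gamma_{12}) + (\frac{2}{3})*rho(\gamma_{23}) + (-4)*rho(\gamma_{34}), summed entrywise:
Answer: \begin{pmatrix} - \frac{2 i}{3} & 4 i & 0 & -2 - 8 i \\ 4 i & \frac{2 i}{3} & -2 + 8 i & 0 \\ 0 & -2 + 8 i & - \frac{2 i}{3} & 4 i \\ -2 - 8 i & 0 & 4 i & \frac{2 i}{3} \end{pmatrix}


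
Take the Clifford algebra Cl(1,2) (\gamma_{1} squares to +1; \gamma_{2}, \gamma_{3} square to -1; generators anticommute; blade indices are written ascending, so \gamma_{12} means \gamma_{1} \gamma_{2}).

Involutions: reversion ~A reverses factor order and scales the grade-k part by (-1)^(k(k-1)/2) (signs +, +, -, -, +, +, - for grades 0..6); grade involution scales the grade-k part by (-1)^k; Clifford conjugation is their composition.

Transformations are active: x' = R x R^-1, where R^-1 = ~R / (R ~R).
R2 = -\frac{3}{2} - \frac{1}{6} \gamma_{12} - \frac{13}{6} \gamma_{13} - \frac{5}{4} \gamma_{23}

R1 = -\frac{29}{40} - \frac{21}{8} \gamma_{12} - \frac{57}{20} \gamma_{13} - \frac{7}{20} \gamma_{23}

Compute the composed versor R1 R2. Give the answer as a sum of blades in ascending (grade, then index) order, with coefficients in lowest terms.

Distribute over the terms of R1 (each basis-blade product reordered to ascending indices, repeated generators contracted through their squares):
(-\frac{29}{40}) R2 = \frac{87}{80} + \frac{29}{240} \gamma_{12} + \frac{377}{240} \gamma_{13} + \frac{29}{32} \gamma_{23}
(-\frac{21}{8} \gamma_{12}) R2 = \frac{7}{16} + \frac{63}{16} \gamma_{12} - \frac{105}{32} \gamma_{13} - \frac{91}{16} \gamma_{23}
(-\frac{57}{20} \gamma_{13}) R2 = \frac{247}{40} + \frac{57}{16} \gamma_{12} + \frac{171}{40} \gamma_{13} + \frac{19}{40} \gamma_{23}
(-\frac{7}{20} \gamma_{23}) R2 = -\frac{7}{16} - \frac{91}{120} \gamma_{12} + \frac{7}{120} \gamma_{13} + \frac{21}{40} \gamma_{23}
Summing the partial products and collecting blades:
Answer: \frac{581}{80} + \frac{549}{80} \gamma_{12} + \frac{1259}{480} \gamma_{13} - \frac{121}{32} \gamma_{23}


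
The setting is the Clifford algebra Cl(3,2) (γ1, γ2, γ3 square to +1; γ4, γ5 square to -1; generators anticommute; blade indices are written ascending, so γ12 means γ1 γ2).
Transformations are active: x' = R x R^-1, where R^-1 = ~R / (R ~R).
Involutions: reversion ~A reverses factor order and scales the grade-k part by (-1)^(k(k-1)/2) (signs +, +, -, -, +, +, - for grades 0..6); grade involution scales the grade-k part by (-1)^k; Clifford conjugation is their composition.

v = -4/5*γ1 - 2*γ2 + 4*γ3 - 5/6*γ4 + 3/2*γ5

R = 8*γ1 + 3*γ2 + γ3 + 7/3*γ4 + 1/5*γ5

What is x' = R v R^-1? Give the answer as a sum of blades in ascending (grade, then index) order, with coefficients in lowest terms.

~R = 8*γ1 + 3*γ2 + γ3 + 7/3*γ4 + 1/5*γ5, and R ~R = 15416/225, so R^-1 = ~R / (15416/225).
R v = -304/45 - 68/5*γ12 + 164/5*γ13 - 24/5*γ14 + 304/25*γ15 + 14*γ23 + 13/6*γ24 + 49/10*γ25 - 61/6*γ34 + 7/10*γ35 + 11/3*γ45
Answer: -7492/9635*γ1 + 2714/1927*γ2 - 8088/1927*γ3 + 4315/11562*γ4 - 5933/3854*γ5


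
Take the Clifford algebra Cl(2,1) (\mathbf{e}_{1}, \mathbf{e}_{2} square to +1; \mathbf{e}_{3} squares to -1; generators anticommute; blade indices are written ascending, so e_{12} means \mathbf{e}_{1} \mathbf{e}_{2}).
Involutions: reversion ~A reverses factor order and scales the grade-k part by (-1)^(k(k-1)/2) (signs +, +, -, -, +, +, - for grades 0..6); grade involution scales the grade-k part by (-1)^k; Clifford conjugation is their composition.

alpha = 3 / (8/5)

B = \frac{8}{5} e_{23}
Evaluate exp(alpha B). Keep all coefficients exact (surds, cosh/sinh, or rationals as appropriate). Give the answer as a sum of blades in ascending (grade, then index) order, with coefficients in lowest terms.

B^2 = (\frac{8}{5})^2*(e_{23})^2 = \frac{64}{25}*(+1) = \frac{64}{25} (a basis 2-blade squares to minus the product of its generators' squares).
B^2 = \frac{64}{25} — B^2 > 0, so the exponential closes hyperbolically: l = \frac{8}{5}, alpha*l = 3, so exp(alpha B) = cosh(3) + (sinh(3)/(\frac{8}{5}))*B = \cosh{\left(3 \right)} + (\frac{5 \sinh{\left(3 \right)}}{8})*B.
Answer: \cosh{\left(3 \right)} + \sinh{\left(3 \right)} e_{23}


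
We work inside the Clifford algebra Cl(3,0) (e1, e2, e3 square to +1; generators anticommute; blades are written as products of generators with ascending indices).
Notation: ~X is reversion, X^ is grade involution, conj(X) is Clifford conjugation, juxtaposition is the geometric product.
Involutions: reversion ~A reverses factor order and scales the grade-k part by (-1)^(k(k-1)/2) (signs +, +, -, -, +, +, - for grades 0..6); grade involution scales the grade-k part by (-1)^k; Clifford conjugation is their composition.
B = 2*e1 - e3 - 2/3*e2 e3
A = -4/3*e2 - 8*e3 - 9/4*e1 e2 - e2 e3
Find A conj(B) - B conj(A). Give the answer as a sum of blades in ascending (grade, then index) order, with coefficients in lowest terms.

first term: -22/3 - 1/6*e2 - 8/9*e3 - 8/3*e1 e2 - 35/2*e1 e3 - 4/3*e2 e3 - 1/4*e1 e2 e3
second term: -22/3 + 1/6*e2 + 8/9*e3 + 8/3*e1 e2 + 35/2*e1 e3 + 4/3*e2 e3 - 1/4*e1 e2 e3
Answer: -1/3*e2 - 16/9*e3 - 16/3*e1 e2 - 35*e1 e3 - 8/3*e2 e3


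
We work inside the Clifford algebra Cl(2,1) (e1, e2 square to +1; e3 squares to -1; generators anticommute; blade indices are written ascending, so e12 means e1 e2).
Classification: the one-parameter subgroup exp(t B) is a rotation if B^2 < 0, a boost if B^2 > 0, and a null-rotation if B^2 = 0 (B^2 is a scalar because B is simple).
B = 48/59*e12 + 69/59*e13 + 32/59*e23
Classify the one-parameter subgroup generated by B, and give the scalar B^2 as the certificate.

B^2 term by term: the squares give (48/59)^2*(e12)^2 + (69/59)^2*(e13)^2 + (32/59)^2*(e23)^2 = 2304/3481*(-1) + 4761/3481*(+1) + 1024/3481*(+1) = 1 (each basis 2-blade squares to minus the product of its generators' squares); cross terms between blades sharing an index anticommute and cancel. So B^2 = 1.
Answer: boost, certificate B^2 = 1. Key observation: B^2 = 1 is a conjugation invariant, so its sign decides the class regardless of the surface form of B.


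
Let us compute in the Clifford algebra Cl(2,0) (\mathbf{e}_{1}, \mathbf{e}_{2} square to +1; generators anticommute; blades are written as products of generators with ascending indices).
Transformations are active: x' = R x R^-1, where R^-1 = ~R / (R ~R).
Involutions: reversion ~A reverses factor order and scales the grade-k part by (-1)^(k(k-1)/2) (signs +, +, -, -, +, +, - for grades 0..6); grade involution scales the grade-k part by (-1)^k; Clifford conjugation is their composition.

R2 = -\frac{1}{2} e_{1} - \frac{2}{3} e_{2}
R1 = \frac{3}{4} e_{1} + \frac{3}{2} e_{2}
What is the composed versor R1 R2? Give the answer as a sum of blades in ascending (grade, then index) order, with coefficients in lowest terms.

Distribute over the terms of R1 (each basis-blade product reordered to ascending indices, repeated generators contracted through their squares):
(\frac{3}{4} e_{1}) R2 = -\frac{3}{8} - \frac{1}{2} e_{1} e_{2}
(\frac{3}{2} e_{2}) R2 = -1 + \frac{3}{4} e_{1} e_{2}
Summing the partial products and collecting blades:
Answer: -\frac{11}{8} + \frac{1}{4} e_{1} e_{2}


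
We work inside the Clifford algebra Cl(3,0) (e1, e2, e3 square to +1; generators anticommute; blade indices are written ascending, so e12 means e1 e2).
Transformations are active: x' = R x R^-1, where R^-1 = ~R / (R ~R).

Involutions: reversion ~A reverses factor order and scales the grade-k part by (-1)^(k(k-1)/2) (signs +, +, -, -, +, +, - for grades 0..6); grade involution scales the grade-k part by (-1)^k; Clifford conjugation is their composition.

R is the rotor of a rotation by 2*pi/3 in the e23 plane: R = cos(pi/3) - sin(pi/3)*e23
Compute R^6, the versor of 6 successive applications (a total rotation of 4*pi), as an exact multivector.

The rotor phase is half the rotation angle and phases add under composition, so 6 steps in the e23 plane accumulate phase 6*(pi/3) = 2*pi: R^6 = cos(2*pi) - sin(2*pi)*e23.
cos(2*pi) = 1 and sin(2*pi) = 0, so R^6 = 1. The total rotation 4*pi is 2 full turns, so every vector returns to itself, yet the rotor is +1, back on the identity sheet (an even number of 2*pi turns).
Answer: 1


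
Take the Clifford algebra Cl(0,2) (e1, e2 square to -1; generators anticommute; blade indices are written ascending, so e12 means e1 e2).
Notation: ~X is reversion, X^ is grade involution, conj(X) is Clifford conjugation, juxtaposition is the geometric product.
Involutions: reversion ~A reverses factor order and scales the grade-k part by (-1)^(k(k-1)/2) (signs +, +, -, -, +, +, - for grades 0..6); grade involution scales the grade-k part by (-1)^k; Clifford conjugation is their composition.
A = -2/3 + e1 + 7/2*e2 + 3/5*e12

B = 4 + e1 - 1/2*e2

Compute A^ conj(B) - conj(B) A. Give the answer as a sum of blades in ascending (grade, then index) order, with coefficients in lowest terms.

first term: -23/12 - 109/30*e1 - 224/15*e2 - 8/5*e12
second term: -41/12 + 149/30*e1 + 214/15*e2 - 8/5*e12
Answer: 3/2 - 43/5*e1 - 146/5*e2


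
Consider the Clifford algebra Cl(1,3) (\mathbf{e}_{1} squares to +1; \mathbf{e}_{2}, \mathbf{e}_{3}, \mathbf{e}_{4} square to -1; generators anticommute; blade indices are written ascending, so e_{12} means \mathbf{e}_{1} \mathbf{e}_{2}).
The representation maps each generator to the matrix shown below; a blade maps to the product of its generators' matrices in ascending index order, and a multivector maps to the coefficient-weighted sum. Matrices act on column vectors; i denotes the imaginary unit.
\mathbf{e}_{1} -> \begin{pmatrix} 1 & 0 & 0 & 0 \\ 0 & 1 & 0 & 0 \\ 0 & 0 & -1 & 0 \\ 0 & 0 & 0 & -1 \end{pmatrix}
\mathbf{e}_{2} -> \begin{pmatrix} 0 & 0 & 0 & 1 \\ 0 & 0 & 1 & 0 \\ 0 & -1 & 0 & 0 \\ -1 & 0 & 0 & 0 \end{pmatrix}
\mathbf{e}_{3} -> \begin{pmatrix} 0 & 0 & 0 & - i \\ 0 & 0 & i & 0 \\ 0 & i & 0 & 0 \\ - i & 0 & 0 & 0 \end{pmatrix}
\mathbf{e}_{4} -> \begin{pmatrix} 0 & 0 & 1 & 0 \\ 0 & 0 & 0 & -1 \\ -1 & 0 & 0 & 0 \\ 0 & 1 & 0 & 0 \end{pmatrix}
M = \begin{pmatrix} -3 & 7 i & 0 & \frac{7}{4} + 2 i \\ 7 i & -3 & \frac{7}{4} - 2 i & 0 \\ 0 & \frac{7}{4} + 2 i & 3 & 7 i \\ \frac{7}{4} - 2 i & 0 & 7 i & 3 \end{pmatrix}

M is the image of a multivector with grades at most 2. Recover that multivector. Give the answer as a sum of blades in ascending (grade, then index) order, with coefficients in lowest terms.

Method: the blade images are trace-orthogonal — tr(rho(e_A) rho(e_B)^-1) = 4 if A = B and 0 otherwise — and rho(e_A)^-1 = (e_A)^2 * rho(e_A) with (e_A)^2 = +1 or -1, so the coefficient of e_A in the preimage is (e_A)^2 * tr(M rho(e_A))/4.
Nonzero projections over blades of grade <= 2: e_{1}: (e_{1})^2 = +1, tr(M rho(e_{1})) = -12, coefficient -3; e_{12}: (e_{12})^2 = +1, tr(M rho(e_{12})) = 7, coefficient \frac{7}{4}; e_{13}: (e_{13})^2 = +1, tr(M rho(e_{13})) = -8, coefficient -2; e_{34}: (e_{34})^2 = -1, tr(M rho(e_{34})) = 28, coefficient -7. Every other blade of grade <= 2 projects to 0.
Answer: -3 e_{1} + \frac{7}{4} e_{12} - 2 e_{13} - 7 e_{34}


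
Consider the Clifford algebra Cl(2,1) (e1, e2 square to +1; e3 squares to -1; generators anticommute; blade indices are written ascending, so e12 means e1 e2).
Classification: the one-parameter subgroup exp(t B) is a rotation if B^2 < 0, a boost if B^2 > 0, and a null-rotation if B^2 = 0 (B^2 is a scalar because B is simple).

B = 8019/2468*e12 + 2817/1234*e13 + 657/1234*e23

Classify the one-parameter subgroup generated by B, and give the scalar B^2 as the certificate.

B^2 term by term: the squares give (8019/2468)^2*(e12)^2 + (2817/1234)^2*(e13)^2 + (657/1234)^2*(e23)^2 = 64304361/6091024*(-1) + 7935489/1522756*(+1) + 431649/1522756*(+1) = -81/16 (each basis 2-blade squares to minus the product of its generators' squares); cross terms between blades sharing an index anticommute and cancel. So B^2 = -81/16.
Answer: rotation, certificate B^2 = -81/16. B^2 = -81/16 is basis-independent, so its sign is the whole story.


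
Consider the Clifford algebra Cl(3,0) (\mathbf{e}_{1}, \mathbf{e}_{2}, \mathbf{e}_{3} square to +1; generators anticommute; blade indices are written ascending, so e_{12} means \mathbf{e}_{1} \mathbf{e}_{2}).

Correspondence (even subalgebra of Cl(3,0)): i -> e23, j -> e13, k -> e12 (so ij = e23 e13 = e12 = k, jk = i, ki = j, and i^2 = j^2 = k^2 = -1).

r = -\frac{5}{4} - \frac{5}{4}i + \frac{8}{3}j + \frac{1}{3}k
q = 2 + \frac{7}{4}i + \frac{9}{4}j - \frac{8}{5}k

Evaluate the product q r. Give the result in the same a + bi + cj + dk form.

In blades: q = 2 - \frac{8}{5} e_{12} + \frac{9}{4} e_{13} + \frac{7}{4} e_{23}, r = -\frac{5}{4} + \frac{1}{3} e_{12} + \frac{8}{3} e_{13} - \frac{5}{4} e_{23}.
Distribute q over r term by term (generator squares from the signature, products reordered to ascending indices): (2)*r = -\frac{5}{2} + \frac{2}{3} e_{12} + \frac{16}{3} e_{13} - \frac{5}{2} e_{23}; (-\frac{8}{5} e_{12})*r = \frac{8}{15} + 2 e_{12} + 2 e_{13} + \frac{64}{15} e_{23}; (\frac{9}{4} e_{13})*r = -6 + \frac{45}{16} e_{12} - \frac{45}{16} e_{13} + \frac{3}{4} e_{23}; (\frac{7}{4} e_{23})*r = \frac{35}{16} + \frac{14}{3} e_{12} - \frac{7}{12} e_{13} - \frac{35}{16} e_{23}.
Sum: -\frac{1387}{240} + \frac{487}{48} e_{12} + \frac{63}{16} e_{13} + \frac{79}{240} e_{23}; translating back through the correspondence:
Answer: -\frac{1387}{240} + \frac{79}{240}i + \frac{63}{16}j + \frac{487}{48}k


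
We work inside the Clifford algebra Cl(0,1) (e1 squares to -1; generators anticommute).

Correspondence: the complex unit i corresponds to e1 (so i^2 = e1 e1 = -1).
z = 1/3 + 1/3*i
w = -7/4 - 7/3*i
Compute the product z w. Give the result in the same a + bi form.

In blades: z = 1/3 + 1/3*e1, w = -7/4 - 7/3*e1.
Distribute z over w term by term (generator squares from the signature, products reordered to ascending indices): (1/3)*w = -7/12 - 7/9*e1; (1/3*e1)*w = 7/9 - 7/12*e1.
Sum: 7/36 - 49/36*e1; translating back through the correspondence:
Answer: 7/36 - 49/36*i


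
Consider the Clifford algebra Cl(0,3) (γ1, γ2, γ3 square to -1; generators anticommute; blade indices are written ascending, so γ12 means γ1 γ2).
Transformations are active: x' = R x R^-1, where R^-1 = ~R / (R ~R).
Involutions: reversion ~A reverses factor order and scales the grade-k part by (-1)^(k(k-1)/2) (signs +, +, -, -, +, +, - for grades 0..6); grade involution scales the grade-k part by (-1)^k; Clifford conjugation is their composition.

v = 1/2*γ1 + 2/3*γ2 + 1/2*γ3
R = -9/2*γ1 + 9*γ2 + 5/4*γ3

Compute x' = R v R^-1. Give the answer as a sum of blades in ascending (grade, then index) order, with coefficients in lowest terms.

~R = -9/2*γ1 + 9*γ2 + 5/4*γ3, and R ~R = -1645/16, so R^-1 = ~R / (-1645/16).
R v = -35/8 - 15/2*γ12 - 23/8*γ13 + 11/3*γ23
Answer: -83/94*γ1 + 14/141*γ2 - 37/94*γ3


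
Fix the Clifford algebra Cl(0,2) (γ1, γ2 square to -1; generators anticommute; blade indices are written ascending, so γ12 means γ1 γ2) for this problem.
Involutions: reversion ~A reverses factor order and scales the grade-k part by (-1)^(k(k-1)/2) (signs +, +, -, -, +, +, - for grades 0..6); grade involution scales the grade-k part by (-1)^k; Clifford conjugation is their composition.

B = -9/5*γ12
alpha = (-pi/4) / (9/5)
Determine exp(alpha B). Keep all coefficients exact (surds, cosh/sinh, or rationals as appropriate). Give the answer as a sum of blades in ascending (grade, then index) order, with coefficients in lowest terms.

B^2 = (-9/5)^2*(γ12)^2 = 81/25*(-1) = -81/25 (a basis 2-blade squares to minus the product of its generators' squares).
B^2 = -81/25 — a negative square means the series sums to a rotation: l = 9/5, alpha*l = -pi/4, so exp(alpha B) = cos(-pi/4) + (sin(-pi/4)/(9/5))*B = sqrt(2)/2 + (-5*sqrt(2)/18)*B.
Answer: sqrt(2)/2 + sqrt(2)/2*γ12


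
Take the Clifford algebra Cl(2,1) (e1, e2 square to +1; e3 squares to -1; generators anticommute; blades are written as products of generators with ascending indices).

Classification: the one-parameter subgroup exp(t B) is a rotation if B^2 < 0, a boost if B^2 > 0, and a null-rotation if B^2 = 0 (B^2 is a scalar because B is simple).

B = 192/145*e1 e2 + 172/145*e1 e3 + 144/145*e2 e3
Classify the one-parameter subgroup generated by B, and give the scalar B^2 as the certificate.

B^2 term by term: the squares give (192/145)^2*(e1 e2)^2 + (172/145)^2*(e1 e3)^2 + (144/145)^2*(e2 e3)^2 = 36864/21025*(-1) + 29584/21025*(+1) + 20736/21025*(+1) = 16/25 (each basis 2-blade squares to minus the product of its generators' squares); cross terms between blades sharing an index anticommute and cancel. So B^2 = 16/25.
Answer: boost, certificate B^2 = 16/25. One invariant decides it: the square 16/25 survives every conjugation, and its sign is exactly the classification.


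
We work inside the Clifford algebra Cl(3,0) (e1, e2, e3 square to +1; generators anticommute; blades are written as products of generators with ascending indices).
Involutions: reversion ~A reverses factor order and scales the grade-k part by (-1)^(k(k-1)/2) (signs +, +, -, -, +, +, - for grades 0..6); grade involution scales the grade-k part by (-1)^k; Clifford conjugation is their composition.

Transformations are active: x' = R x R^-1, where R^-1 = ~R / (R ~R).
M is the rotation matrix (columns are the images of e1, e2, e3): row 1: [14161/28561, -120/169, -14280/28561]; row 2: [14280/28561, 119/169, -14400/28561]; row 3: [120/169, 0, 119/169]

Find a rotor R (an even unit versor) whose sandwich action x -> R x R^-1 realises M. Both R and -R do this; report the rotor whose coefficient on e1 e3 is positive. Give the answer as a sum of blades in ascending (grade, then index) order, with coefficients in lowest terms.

Method: write R = a + b12*e1 e2 + b13*e1 e3 + b23*e2 e3 with a^2 + b12^2 + b13^2 + b23^2 = 1 (so R^-1 = ~R). Expanding the columns R e_j ~R gives tr M = 4a^2 - 1 and, from the antisymmetric part, M21 - M12 = -4a*b12, M13 - M31 = 4a*b13, M32 - M23 = -4a*b23.
Here tr M = 54383/28561, so a^2 = (1 + tr M)/4 = 20736/28561 and a = ±144/169. Taking a = 144/169: M21 - M12 = 34560/28561, M13 - M31 = -34560/28561, M32 - M23 = 14400/28561, giving b12 = -60/169, b13 = -60/169, b23 = -25/169, i.e. R = 144/169 - 60/169*e1 e2 - 60/169*e1 e3 - 25/169*e2 e3.
Its e1 e3 coefficient is negative, so report the other preimage -R.
Answer: -144/169 + 60/169*e1 e2 + 60/169*e1 e3 + 25/169*e2 e3. Key observation: the double cover Spin(3) -> SO(3) sends R and -R to the same matrix (trace 54383/28561 here), so the stated sign of the e1 e3 coefficient is what selects one sheet.


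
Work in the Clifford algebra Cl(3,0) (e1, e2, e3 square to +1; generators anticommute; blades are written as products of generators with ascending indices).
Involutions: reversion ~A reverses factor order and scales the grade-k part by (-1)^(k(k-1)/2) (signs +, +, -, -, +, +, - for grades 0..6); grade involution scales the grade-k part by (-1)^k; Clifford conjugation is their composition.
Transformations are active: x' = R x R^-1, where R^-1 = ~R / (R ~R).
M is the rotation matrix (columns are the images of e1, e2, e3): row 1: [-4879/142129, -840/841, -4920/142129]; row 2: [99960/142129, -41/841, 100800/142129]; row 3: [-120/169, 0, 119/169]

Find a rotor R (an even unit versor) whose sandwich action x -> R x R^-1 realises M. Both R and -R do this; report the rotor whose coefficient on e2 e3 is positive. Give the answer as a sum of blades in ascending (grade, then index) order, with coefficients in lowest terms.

Method: write R = a + b12*e1 e2 + b13*e1 e3 + b23*e2 e3 with a^2 + b12^2 + b13^2 + b23^2 = 1 (so R^-1 = ~R). Expanding the columns R e_j ~R gives tr M = 4a^2 - 1 and, from the antisymmetric part, M21 - M12 = -4a*b12, M13 - M31 = 4a*b13, M32 - M23 = -4a*b23.
Here tr M = 88271/142129, so a^2 = (1 + tr M)/4 = 57600/142129 and a = ±240/377. Taking a = 240/377: M21 - M12 = 241920/142129, M13 - M31 = 96000/142129, M32 - M23 = -100800/142129, giving b12 = -252/377, b13 = 100/377, b23 = 105/377, i.e. R = 240/377 - 252/377*e1 e2 + 100/377*e1 e3 + 105/377*e2 e3.
Its e2 e3 coefficient is already positive.
Answer: 240/377 - 252/377*e1 e2 + 100/377*e1 e3 + 105/377*e2 e3. Note: both R and -R realise this M (trace 88271/142129); the covering map identifies them, and the e2 e3-coefficient sign is the tie-breaker.


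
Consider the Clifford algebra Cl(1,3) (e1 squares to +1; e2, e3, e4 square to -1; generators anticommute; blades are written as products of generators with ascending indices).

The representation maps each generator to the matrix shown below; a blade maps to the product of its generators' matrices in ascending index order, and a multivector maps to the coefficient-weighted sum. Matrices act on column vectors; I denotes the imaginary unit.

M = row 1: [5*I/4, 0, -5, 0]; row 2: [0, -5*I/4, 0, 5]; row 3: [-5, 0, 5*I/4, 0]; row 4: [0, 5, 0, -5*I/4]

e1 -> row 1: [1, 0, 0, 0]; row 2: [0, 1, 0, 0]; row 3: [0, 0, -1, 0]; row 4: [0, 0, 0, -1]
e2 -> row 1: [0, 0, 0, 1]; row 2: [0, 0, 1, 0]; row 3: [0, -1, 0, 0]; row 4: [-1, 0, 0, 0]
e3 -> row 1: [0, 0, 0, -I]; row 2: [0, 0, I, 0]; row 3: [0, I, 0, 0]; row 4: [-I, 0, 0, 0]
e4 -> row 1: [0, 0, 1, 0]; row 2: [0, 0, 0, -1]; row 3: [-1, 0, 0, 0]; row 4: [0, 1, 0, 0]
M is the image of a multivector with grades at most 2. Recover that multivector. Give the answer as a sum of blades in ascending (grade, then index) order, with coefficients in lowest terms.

Method: the blade images are trace-orthogonal — tr(rho(e_A) rho(e_B)^-1) = 4 if A = B and 0 otherwise — and rho(e_A)^-1 = (e_A)^2 * rho(e_A) with (e_A)^2 = +1 or -1, so the coefficient of e_A in the preimage is (e_A)^2 * tr(M rho(e_A))/4.
Nonzero projections over blades of grade <= 2: e1 e4: (e1 e4)^2 = +1, tr(M rho(e1 e4)) = -20, coefficient -5; e2 e3: (e2 e3)^2 = -1, tr(M rho(e2 e3)) = 5, coefficient -5/4. Every other blade of grade <= 2 projects to 0.
Answer: -5*e1 e4 - 5/4*e2 e3


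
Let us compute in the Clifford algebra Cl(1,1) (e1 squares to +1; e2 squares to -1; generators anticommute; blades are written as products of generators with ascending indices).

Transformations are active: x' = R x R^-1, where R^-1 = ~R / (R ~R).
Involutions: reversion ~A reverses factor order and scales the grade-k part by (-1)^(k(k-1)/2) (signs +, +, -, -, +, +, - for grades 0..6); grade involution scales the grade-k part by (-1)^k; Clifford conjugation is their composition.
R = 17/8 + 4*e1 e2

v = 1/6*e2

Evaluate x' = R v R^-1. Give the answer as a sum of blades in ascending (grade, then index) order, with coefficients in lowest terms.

~R = 17/8 - 4*e1 e2, and R ~R = -735/64, so R^-1 = ~R / (-735/64).
R v = -2/3*e1 + 17/48*e2
Answer: 544/2205*e1 - 1313/4410*e2


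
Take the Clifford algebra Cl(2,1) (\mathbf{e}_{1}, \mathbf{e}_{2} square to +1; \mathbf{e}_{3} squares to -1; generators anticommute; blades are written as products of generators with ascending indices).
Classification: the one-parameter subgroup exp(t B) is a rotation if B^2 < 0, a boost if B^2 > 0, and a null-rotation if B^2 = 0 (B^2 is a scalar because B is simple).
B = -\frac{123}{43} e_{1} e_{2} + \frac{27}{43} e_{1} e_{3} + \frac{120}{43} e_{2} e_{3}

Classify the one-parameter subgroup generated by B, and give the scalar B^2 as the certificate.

B^2 term by term: the squares give (-\frac{123}{43})^2*(e_{1} e_{2})^2 + (\frac{27}{43})^2*(e_{1} e_{3})^2 + (\frac{120}{43})^2*(e_{2} e_{3})^2 = \frac{15129}{1849}*(-1) + \frac{729}{1849}*(+1) + \frac{14400}{1849}*(+1) = 0 (each basis 2-blade squares to minus the product of its generators' squares); cross terms between blades sharing an index anticommute and cancel. So B^2 = 0.
Answer: null-rotation, certificate B^2 = 0. No conjugation can change B^2 = 0; the sign gives the class.


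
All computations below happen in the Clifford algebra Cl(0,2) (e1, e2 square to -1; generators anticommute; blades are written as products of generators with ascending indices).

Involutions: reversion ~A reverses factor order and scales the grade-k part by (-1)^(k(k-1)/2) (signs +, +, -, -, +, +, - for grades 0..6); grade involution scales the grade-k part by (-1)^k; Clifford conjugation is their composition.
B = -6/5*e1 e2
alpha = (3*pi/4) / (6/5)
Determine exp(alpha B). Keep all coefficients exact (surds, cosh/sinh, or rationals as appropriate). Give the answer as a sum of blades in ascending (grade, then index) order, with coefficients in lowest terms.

B^2 = (-6/5)^2*(e1 e2)^2 = 36/25*(-1) = -36/25 (a basis 2-blade squares to minus the product of its generators' squares).
B^2 = -36/25 — the negative square puts this in the circular regime; l = 6/5, alpha*l = 3*pi/4, so exp(alpha B) = cos(3*pi/4) + (sin(3*pi/4)/(6/5))*B = -sqrt(2)/2 + (5*sqrt(2)/12)*B.
Answer: -sqrt(2)/2 - sqrt(2)/2*e1 e2


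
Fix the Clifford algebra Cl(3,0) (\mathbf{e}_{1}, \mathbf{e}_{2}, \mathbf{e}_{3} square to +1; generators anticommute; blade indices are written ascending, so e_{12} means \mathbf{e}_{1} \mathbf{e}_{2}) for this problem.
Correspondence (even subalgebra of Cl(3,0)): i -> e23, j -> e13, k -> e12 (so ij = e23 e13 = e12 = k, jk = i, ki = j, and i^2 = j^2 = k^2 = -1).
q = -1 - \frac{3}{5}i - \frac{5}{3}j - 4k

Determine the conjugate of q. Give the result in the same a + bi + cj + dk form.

In blades: q = -1 - 4 e_{12} - \frac{5}{3} e_{13} - \frac{3}{5} e_{23}.
Quaternion conjugation is reversion on the even subalgebra: the scalar is fixed and every grade-2 blade flips sign, giving -1 + 4 e_{12} + \frac{5}{3} e_{13} + \frac{3}{5} e_{23}; translating back:
Answer: -1 + \frac{3}{5}i + \frac{5}{3}j + 4k


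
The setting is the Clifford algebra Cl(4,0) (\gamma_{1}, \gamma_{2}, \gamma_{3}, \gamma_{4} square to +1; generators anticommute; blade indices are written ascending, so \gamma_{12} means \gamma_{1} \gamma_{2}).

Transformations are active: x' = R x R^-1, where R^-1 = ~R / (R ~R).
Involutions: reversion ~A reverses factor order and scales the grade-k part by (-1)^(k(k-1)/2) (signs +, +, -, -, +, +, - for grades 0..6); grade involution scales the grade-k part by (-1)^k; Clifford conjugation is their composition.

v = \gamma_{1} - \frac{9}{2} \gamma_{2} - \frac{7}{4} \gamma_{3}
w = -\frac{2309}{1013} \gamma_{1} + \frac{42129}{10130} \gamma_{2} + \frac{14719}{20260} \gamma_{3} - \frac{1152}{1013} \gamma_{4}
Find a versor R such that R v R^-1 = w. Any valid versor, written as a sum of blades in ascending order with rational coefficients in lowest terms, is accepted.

Why this works: both vectors square to \frac{389}{16}, so q(v) = q(w) and R = v + w = -\frac{1296}{1013} \gamma_{1} - \frac{1728}{5065} \gamma_{2} - \frac{5184}{5065} \gamma_{3} - \frac{1152}{1013} \gamma_{4} carries v to w — its own direction survives, the complement (v - w)/2 flips.
Answer: -\frac{1296}{1013} \gamma_{1} - \frac{1728}{5065} \gamma_{2} - \frac{5184}{5065} \gamma_{3} - \frac{1152}{1013} \gamma_{4}


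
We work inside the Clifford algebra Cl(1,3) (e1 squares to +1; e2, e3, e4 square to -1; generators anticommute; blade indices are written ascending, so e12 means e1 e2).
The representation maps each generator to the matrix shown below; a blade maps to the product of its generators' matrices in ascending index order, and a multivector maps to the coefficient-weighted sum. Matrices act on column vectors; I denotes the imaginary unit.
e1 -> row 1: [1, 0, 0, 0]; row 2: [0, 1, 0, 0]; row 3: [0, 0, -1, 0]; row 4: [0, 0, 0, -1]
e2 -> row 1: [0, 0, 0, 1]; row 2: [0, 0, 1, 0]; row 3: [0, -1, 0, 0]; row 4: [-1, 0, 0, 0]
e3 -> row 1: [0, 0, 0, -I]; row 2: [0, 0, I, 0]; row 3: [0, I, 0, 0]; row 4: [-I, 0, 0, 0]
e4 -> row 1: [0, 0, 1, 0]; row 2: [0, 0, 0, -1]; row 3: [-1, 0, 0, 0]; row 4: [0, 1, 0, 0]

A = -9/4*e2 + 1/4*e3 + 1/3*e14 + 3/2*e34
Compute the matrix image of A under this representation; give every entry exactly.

Bivector images (products of the table entries): rho(e14) = rho(e1)rho(e4) = row 1: [0, 0, 1, 0]; row 2: [0, 0, 0, -1]; row 3: [1, 0, 0, 0]; row 4: [0, -1, 0, 0]; rho(e34) = rho(e3)rho(e4) = row 1: [0, -I, 0, 0]; row 2: [-I, 0, 0, 0]; row 3: [0, 0, 0, -I]; row 4: [0, 0, -I, 0].
M = (-9/4)*rho(e2) + (1/4)*rho(e3) + (1/3)*rho(e14) + (3/2)*rho(e34), summed entrywise:
Answer: row 1: [0, -3*I/2, 1/3, -9/4 - I/4]; row 2: [-3*I/2, 0, -9/4 + I/4, -1/3]; row 3: [1/3, 9/4 + I/4, 0, -3*I/2]; row 4: [9/4 - I/4, -1/3, -3*I/2, 0]


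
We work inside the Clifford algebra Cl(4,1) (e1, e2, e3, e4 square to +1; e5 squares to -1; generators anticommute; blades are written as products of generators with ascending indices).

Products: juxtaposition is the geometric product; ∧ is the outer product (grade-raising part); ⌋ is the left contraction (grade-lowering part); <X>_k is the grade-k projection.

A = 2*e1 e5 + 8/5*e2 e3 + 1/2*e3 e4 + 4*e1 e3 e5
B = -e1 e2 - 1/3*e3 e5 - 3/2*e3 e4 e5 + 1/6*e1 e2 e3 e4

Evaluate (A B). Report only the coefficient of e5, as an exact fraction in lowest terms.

step 1: -4/3*e1 + 3/4*e5 - 1/12*e1 e2 + 14/15*e1 e3 + 86/15*e1 e4 - 38/15*e2 e5 + 1/6*e4 e5 + 3*e1 e3 e4 - 4*e2 e3 e5 - 26/15*e2 e4 e5 - 1/2*e1 e2 e3 e4 + 1/3*e2 e3 e4 e5
Answer: 3/4


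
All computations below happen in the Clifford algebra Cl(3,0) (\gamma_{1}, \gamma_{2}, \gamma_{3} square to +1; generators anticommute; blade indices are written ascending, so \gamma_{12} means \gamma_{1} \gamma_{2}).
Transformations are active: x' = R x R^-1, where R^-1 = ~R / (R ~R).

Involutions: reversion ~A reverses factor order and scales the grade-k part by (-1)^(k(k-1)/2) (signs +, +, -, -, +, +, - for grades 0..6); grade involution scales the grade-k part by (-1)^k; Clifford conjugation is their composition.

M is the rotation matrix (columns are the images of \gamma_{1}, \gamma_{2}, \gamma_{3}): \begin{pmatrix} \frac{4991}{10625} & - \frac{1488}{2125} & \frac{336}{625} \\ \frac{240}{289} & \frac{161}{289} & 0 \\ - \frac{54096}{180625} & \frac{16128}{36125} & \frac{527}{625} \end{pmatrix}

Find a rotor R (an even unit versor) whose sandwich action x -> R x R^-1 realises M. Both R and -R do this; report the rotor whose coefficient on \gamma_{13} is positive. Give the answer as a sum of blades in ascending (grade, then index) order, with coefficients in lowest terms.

Method: write R = a + b12*\gamma_{12} + b13*\gamma_{13} + b23*\gamma_{23} with a^2 + b12^2 + b13^2 + b23^2 = 1 (so R^-1 = ~R). Expanding the columns R e_j ~R gives tr M = 4a^2 - 1 and, from the antisymmetric part, M21 - M12 = -4a*b12, M13 - M31 = 4a*b13, M32 - M23 = -4a*b23.
Here tr M = \frac{13511}{7225}, so a^2 = (1 + tr M)/4 = \frac{5184}{7225} and a = ±\frac{72}{85}. Taking a = \frac{72}{85}: M21 - M12 = \frac{55296}{36125}, M13 - M31 = \frac{6048}{7225}, M32 - M23 = \frac{16128}{36125}, giving b12 = -\frac{192}{425}, b13 = \frac{21}{85}, b23 = -\frac{56}{425}, i.e. R = \frac{72}{85} - \frac{192}{425} \gamma_{12} + \frac{21}{85} \gamma_{13} - \frac{56}{425} \gamma_{23}.
Its \gamma_{13} coefficient is already positive.
Answer: \frac{72}{85} - \frac{192}{425} \gamma_{12} + \frac{21}{85} \gamma_{13} - \frac{56}{425} \gamma_{23}. Why the constraint matters: R and -R act identically through the sandwich — M has trace \frac{13511}{7225} either way — so only the sign condition on \gamma_{13} picks one of the two preimages.


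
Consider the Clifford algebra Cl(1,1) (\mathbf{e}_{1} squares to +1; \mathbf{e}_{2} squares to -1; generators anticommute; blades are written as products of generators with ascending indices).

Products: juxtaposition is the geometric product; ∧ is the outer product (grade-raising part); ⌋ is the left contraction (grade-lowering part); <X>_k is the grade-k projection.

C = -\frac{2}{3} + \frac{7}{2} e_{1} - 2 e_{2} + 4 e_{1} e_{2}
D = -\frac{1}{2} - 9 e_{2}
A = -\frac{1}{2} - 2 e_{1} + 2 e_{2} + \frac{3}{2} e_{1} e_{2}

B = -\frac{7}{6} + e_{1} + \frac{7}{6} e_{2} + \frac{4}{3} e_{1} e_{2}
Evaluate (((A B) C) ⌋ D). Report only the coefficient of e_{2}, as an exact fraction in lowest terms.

step 1: -\frac{7}{4} + \frac{11}{4} e_{1} - \frac{85}{12} e_{2} - \frac{27}{4} e_{1} e_{2}
step 2: -\frac{243}{8} - \frac{1195}{24} e_{1} + \frac{3085}{72} e_{2} + \frac{403}{24} e_{1} e_{2}
step 3: \frac{6413}{16} + \frac{2187}{8} e_{2}
Answer: \frac{2187}{8}


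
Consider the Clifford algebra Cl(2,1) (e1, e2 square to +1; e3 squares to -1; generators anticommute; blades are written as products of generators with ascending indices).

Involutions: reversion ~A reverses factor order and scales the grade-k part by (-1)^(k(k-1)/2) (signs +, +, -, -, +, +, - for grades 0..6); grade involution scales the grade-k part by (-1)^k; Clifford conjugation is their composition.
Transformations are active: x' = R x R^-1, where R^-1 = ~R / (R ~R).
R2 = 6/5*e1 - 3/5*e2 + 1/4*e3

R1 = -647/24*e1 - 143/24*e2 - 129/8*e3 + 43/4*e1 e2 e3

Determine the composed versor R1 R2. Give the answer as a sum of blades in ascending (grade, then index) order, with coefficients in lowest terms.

Distribute over the terms of R2 (each basis-blade product reordered to ascending indices, repeated generators contracted through their squares):
R1 (6/5*e1) = -647/20 + 143/20*e1 e2 + 387/20*e1 e3 + 129/10*e2 e3
R1 (-3/5*e2) = 143/40 + 647/40*e1 e2 + 129/20*e1 e3 - 387/40*e2 e3
R1 (1/4*e3) = 129/32 - 43/16*e1 e2 - 647/96*e1 e3 - 143/96*e2 e3
Summing the partial products and collecting blades:
Answer: -3959/160 + 1651/80*e1 e2 + 9149/480*e1 e3 + 833/480*e2 e3


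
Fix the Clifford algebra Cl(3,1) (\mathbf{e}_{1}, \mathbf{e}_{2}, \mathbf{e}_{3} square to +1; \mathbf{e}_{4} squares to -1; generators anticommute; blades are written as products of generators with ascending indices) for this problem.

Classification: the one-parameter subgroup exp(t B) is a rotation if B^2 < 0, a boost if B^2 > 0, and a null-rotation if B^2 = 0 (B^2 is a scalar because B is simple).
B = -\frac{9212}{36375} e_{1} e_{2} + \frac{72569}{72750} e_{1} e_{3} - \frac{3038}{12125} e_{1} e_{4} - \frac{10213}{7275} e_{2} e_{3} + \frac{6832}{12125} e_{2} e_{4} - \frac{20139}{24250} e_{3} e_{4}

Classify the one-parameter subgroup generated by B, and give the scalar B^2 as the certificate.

B^2 term by term: the squares give (-\frac{9212}{36375})^2*(e_{1} e_{2})^2 + (\frac{72569}{72750})^2*(e_{1} e_{3})^2 + (-\frac{3038}{12125})^2*(e_{1} e_{4})^2 + (-\frac{10213}{7275})^2*(e_{2} e_{3})^2 + (\frac{6832}{12125})^2*(e_{2} e_{4})^2 + (-\frac{20139}{24250})^2*(e_{3} e_{4})^2 = \frac{84860944}{1323140625}*(-1) + \frac{5266259761}{5292562500}*(-1) + \frac{9229444}{147015625}*(+1) + \frac{104305369}{52925625}*(-1) + \frac{46676224}{147015625}*(+1) + \frac{405579321}{588062500}*(+1) = -\frac{49}{25} (each basis 2-blade squares to minus the product of its generators' squares); cross terms between blades sharing an index anticommute and cancel; the commuting (index-disjoint) pairs give grade-4 terms 2*c*c'*(blade product), which cancel blade by blade — e_{1} e_{2} e_{3} e_{4}: \frac{61840156}{147015625} - \frac{495791408}{441046875} + \frac{62054188}{88209375} = 0 — confirming B is simple. So B^2 = -\frac{49}{25}.
Answer: rotation, certificate B^2 = -\frac{49}{25}. No conjugation can change B^2 = -\frac{49}{25}; the sign gives the class.
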